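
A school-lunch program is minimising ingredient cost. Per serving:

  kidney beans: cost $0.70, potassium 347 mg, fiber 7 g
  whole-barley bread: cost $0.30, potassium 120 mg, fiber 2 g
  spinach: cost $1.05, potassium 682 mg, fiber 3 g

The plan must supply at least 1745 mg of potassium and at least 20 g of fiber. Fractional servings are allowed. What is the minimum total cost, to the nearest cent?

$3.06

This is a tiny linear program; its minimum lies at a vertex of the feasible set. List the vertices and price them.
kidney beans only: max(1745/347, 20/7) = 5.029 servings → $3.52.
whole-barley bread only: max(1745/120, 20/2) = 14.54 servings → $4.36.
spinach only: max(1745/682, 20/3) = 6.667 servings → $7.00.
kidney beans + whole-barley bread with both targets exact would need a negative amount; discard.
kidney beans + spinach with both tight: 2.252 servings and 1.413 servings → $3.06.
whole-barley bread + spinach with both tight: 8.372 servings and 1.086 servings → $3.65.
The minimum over all feasible corners is $3.06.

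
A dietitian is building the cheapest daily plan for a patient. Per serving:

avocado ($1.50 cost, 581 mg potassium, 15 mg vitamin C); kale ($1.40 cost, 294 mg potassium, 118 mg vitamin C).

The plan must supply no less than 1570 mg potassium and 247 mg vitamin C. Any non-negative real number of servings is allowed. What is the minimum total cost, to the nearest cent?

This is a tiny linear program; its minimum lies at a vertex of the feasible set. List the vertices and price them.
avocado only: max(1570/581, 247/15) = 16.47 servings → $24.70.
kale only: max(1570/294, 247/118) = 5.34 servings → $7.48.
avocado + kale with both tight: 1.756 servings and 1.87 servings → $5.25.
So the least-cost plan costs $5.25.

$5.25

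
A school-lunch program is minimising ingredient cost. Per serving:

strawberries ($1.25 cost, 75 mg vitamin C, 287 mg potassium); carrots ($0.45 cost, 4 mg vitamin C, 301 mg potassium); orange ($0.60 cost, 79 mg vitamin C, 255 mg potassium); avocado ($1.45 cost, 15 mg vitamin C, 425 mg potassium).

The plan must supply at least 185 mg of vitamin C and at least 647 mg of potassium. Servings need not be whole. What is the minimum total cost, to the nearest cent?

At the optimum either one food covers both requirements or two foods hit both targets exactly; no other combination can be cheaper.
strawberries only: max(185/75, 647/287) = 2.467 servings → $3.08.
carrots only: max(185/4, 647/301) = 46.25 servings → $20.81.
orange only: max(185/79, 647/255) = 2.537 servings → $1.52.
avocado only: max(185/15, 647/425) = 12.33 servings → $17.88.
strawberries + carrots: intersection lies outside the first quadrant.
strawberries + orange with both tight: 1.11 servings and 1.288 servings → $2.16.
strawberries + avocado: the both-tight solution has a negative serving — not a feasible corner.
carrots + orange with both tight: 0.173 servings and 2.333 servings → $1.48.
carrots + avocado: the both-tight solution has a negative serving — not a feasible corner.
orange + avocado with both tight: 2.317 servings and 0.1324 servings → $1.58.
So the least-cost plan costs $1.48.

$1.48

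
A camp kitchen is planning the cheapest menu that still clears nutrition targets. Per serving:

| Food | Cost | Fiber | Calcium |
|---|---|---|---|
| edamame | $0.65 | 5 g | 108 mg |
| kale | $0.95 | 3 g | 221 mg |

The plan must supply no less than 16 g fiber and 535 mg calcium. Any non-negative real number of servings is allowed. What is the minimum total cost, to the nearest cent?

Minimising a linear cost over {fiber ≥ 16, calcium ≥ 535, servings ≥ 0} — the optimum is at a vertex, using one or two foods.
edamame only: max(16/5, 535/108) = 4.954 servings → $3.22.
kale only: max(16/3, 535/221) = 5.333 servings → $5.07.
edamame + kale with both tight: 2.472 servings and 1.213 servings → $2.76.
So the least-cost plan costs $2.76.

$2.76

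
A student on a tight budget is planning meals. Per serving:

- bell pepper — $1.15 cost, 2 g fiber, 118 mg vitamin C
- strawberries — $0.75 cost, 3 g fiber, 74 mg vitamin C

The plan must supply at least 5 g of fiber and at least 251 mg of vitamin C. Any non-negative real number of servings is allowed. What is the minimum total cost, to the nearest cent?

$2.46

With two linear requirements the optimum uses one or two foods; enumerate the corners.
bell pepper only: max(5/2, 251/118) = 2.5 servings → $2.88.
strawberries only: max(5/3, 251/74) = 3.392 servings → $2.54.
bell pepper + strawberries with both tight: 1.859 servings and 0.4272 servings → $2.46.
The minimum over all feasible corners is $2.46.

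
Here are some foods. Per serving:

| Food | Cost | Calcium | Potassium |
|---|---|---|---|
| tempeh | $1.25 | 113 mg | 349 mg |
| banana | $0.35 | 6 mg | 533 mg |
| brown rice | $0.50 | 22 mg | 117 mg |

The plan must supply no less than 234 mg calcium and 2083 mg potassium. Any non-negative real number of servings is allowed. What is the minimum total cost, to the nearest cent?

$3.34

The cheapest plan sits at a corner of the feasible region — with two constraints it uses at most two foods.
tempeh only: max(234/113, 2083/349) = 5.968 servings → $7.46.
banana only: max(234/6, 2083/533) = 39 servings → $13.65.
brown rice only: max(234/22, 2083/117) = 17.8 servings → $8.90.
tempeh + banana with both tight: 1.93 servings and 2.644 servings → $3.34.
tempeh + brown rice with both targets exact would need a negative amount; discard.
banana + brown rice with both tight: 1.673 servings and 10.18 servings → $5.68.
The minimum over all feasible corners is $3.34.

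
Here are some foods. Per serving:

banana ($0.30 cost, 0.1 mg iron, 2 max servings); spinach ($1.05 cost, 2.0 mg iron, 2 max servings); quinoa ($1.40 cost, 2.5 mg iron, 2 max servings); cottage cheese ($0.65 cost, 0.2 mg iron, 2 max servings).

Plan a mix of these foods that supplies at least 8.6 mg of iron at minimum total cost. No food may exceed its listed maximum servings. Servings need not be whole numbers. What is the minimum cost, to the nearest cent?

$4.68

Cost per mg of iron: spinach $0.5250, quinoa $0.5600, banana $3.0000, cottage cheese $3.2500.
Take 2 servings of spinach: +4.0 mg iron for $2.10 (total $2.10, still need 4.6 mg).
Take 1.84 servings of quinoa: +4.6 mg iron for $2.58 (total $4.68, still need 0.0 mg).
Greedy by cheapest-per-mg is optimal for a single linear constraint, so the minimum cost is $4.68.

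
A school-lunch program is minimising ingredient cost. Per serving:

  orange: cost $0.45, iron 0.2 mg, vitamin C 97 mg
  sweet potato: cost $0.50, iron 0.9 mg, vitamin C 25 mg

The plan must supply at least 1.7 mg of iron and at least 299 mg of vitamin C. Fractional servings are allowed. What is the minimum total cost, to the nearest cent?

$1.88

Minimising a linear cost over {iron ≥ 1.7, vitamin C ≥ 299, servings ≥ 0} — the optimum is at a vertex, using one or two foods.
orange only: max(1.7/0.2, 299/97) = 8.5 servings → $3.83.
sweet potato only: max(1.7/0.9, 299/25) = 11.96 servings → $5.98.
orange + sweet potato with both tight: 2.753 servings and 1.277 servings → $1.88.
Cheapest feasible corner: $1.88.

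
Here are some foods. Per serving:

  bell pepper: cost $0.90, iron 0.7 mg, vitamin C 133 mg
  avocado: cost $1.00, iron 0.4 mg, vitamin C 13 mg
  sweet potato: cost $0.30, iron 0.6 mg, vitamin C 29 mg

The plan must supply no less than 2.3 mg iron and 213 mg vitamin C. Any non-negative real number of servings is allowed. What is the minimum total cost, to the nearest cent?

$1.71

Compare the cost at each extreme point of the feasible region.
bell pepper only: max(2.3/0.7, 213/133) = 3.286 servings → $2.96.
avocado only: max(2.3/0.4, 213/13) = 16.38 servings → $16.38.
sweet potato only: max(2.3/0.6, 213/29) = 7.345 servings → $2.20.
bell pepper + avocado with both tight: 1.254 servings and 3.556 servings → $4.68.
bell pepper + sweet potato with both tight: 1.027 servings and 2.635 servings → $1.71.
avocado + sweet potato: intersection lies outside the first quadrant.
So the least-cost plan costs $1.71.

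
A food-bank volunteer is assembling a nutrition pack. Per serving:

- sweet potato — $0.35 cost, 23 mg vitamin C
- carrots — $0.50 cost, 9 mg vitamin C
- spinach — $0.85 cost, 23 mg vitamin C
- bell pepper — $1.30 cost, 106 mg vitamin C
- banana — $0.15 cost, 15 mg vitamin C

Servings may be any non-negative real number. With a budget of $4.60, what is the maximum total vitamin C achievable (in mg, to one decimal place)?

460.0 mg

Vitamin C per dollar: banana 100, bell pepper 81.54, sweet potato 65.71, spinach 27.06, carrots 18.
With no serving limits, spend the whole cost allowance on banana: $4.60 / $0.15 × 15 mg = 460.0 mg.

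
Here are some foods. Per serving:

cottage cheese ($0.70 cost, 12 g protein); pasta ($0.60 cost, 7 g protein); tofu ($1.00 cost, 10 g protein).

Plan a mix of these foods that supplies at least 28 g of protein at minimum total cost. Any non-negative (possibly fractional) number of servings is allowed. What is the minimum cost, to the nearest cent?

$1.63

Cost per g of protein: cottage cheese $0.0583, pasta $0.0857, tofu $0.1000.
With no serving limits, use only cottage cheese: 28 g / 12 g = 2.333 servings × $0.70 = $1.63.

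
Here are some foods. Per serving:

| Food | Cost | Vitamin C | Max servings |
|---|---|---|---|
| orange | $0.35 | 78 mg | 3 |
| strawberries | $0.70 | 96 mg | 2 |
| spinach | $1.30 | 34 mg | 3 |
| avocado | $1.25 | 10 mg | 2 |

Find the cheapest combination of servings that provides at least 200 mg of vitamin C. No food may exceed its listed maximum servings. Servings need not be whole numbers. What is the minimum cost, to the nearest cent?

$0.90

Cost per mg of vitamin C: orange $0.0045, strawberries $0.0073, spinach $0.0382, avocado $0.1250.
Take 2.564 servings of orange: +200.0 mg vitamin C for $0.90 (total $0.90, still need 0.0 mg).
Filling from the cheapest source first is optimal under one linear minimum: $0.90.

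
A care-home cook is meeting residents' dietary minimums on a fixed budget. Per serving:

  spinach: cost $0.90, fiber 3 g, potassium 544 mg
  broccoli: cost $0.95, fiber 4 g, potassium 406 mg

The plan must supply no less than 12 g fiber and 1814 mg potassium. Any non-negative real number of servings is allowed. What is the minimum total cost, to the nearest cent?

spinach only: max(12/3, 1814/544) = 4 servings → $3.60.
broccoli only: max(12/4, 1814/406) = 4.468 servings → $4.24.
spinach + broccoli with both tight: 2.489 servings and 1.134 servings → $3.32.
So the least-cost plan costs $3.32.

$3.32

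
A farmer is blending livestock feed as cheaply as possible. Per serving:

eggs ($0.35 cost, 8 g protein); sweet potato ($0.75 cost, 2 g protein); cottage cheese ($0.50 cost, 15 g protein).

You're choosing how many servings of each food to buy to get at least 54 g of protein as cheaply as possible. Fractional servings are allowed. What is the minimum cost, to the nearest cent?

Cost per g of protein: cottage cheese $0.0333, eggs $0.0437, sweet potato $0.3750.
With no serving limits, use only cottage cheese: 54 g / 15 g = 3.6 servings × $0.50 = $1.80.

$1.80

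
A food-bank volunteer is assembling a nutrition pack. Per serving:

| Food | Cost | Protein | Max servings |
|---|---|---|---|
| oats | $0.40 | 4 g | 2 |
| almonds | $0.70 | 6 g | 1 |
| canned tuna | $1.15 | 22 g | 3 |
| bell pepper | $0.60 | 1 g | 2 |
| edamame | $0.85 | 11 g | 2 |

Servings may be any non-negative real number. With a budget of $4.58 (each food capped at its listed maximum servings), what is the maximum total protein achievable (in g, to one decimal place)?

80.6 g

Protein per dollar: canned tuna 19.13, edamame 12.94, oats 10, almonds 8.571, bell pepper 1.667.
Take 3 servings of canned tuna: spends $3.45, +66.0 g protein (running total 66.0 g).
Take 1.329 servings of edamame: spends $1.13, +14.6 g protein (running total 80.6 g).
Greedy by best ratio exhausts the cost allowance optimally: 80.6 g.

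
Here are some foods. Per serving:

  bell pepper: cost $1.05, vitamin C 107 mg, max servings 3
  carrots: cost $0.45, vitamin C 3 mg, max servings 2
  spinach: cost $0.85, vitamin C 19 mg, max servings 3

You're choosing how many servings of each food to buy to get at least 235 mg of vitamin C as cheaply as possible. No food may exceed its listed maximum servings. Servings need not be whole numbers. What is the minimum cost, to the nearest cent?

$2.31

Cost per mg of vitamin C: bell pepper $0.0098, spinach $0.0447, carrots $0.1500.
Take 2.196 servings of bell pepper: +235.0 mg vitamin C for $2.31 (total $2.31, still need 0.0 mg).
Greedy by cheapest-per-mg is optimal for a single linear constraint, so the minimum cost is $2.31.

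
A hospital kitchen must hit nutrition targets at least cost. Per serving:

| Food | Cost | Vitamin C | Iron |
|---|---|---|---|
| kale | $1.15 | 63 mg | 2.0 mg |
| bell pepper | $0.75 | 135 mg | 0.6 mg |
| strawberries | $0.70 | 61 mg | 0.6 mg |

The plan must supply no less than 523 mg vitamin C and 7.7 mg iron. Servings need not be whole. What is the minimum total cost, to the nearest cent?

$5.41

A basic optimal solution has at most two foods positive. Try each food alone and each pair with both targets met exactly.
kale only: max(523/63, 7.7/2.0) = 8.302 servings → $9.55.
bell pepper only: max(523/135, 7.7/0.6) = 12.83 servings → $9.62.
strawberries only: max(523/61, 7.7/0.6) = 12.83 servings → $8.98.
kale + bell pepper with both tight: 3.125 servings and 2.416 servings → $5.41.
kale + strawberries with both tight: 1.852 servings and 6.662 servings → $6.79.
bell pepper + strawberries: the both-tight solution has a negative serving — not a feasible corner.
Cheapest feasible corner: $5.41.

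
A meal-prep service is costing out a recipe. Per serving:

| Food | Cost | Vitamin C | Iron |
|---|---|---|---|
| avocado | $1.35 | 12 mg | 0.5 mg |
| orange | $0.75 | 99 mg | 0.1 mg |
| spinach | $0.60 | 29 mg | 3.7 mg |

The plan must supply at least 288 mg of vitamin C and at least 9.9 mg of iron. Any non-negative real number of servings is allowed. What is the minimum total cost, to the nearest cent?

At the optimum either one food covers both requirements or two foods hit both targets exactly; no other combination can be cheaper.
avocado only: max(288/12, 9.9/0.5) = 24 servings → $32.40.
orange only: max(288/99, 9.9/0.1) = 99 servings → $74.25.
spinach only: max(288/29, 9.9/3.7) = 9.931 servings → $5.96.
avocado + orange with both tight: 19.7 servings and 0.5217 servings → $26.98.
avocado + spinach: intersection lies outside the first quadrant.
orange + spinach with both tight: 2.142 servings and 2.618 servings → $3.18.
Cheapest feasible corner: $3.18.

$3.18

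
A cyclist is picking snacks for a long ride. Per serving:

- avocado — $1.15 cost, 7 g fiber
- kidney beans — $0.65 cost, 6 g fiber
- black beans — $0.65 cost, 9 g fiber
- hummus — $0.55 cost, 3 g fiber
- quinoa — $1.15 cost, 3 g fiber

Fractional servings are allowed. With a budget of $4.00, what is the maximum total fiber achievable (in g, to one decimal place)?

Fiber per dollar: black beans 13.85, kidney beans 9.231, avocado 6.087, hummus 5.455, quinoa 2.609.
With no serving limits, spend the whole cost allowance on black beans: $4.00 / $0.65 × 9 g = 55.4 g.

55.4 g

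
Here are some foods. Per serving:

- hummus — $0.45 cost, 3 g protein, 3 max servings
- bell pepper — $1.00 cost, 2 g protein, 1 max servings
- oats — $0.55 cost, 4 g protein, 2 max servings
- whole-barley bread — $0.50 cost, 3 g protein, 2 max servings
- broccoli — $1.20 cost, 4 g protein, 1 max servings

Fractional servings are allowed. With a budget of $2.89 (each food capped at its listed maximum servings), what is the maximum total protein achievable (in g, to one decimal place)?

Protein per dollar: oats 7.273, hummus 6.667, whole-barley bread 6, broccoli 3.333, bell pepper 2.
Take 2 servings of oats: spends $1.10, +8.0 g protein (running total 8.0 g).
Take 3 servings of hummus: spends $1.35, +9.0 g protein (running total 17.0 g).
Take 0.88 servings of whole-barley bread: spends $0.44, +2.6 g protein (running total 19.6 g).
Greedy by best ratio exhausts the cost allowance optimally: 19.6 g.

19.6 g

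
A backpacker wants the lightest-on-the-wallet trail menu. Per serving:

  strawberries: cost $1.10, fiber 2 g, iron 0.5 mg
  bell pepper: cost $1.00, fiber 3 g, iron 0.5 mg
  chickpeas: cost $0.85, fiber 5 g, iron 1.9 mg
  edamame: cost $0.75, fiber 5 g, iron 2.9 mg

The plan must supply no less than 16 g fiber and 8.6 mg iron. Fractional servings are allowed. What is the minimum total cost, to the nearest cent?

The cheapest plan sits at a corner of the feasible region — with two constraints it uses at most two foods.
strawberries only: max(16/2, 8.6/0.5) = 17.2 servings → $18.92.
bell pepper only: max(16/3, 8.6/0.5) = 17.2 servings → $17.20.
chickpeas only: max(16/5, 8.6/1.9) = 4.526 servings → $3.85.
edamame only: max(16/5, 8.6/2.9) = 3.2 servings → $2.40.
strawberries + bell pepper: the both-tight solution has a negative serving — not a feasible corner.
strawberries + chickpeas with both targets exact would need a negative amount; discard.
strawberries + edamame with both tight: 1.03 servings and 2.788 servings → $3.22.
bell pepper + chickpeas: intersection lies outside the first quadrant.
bell pepper + edamame with both tight: 0.5484 servings and 2.871 servings → $2.70.
chickpeas + edamame with both tight: 0.68 servings and 2.52 servings → $2.47.
The minimum over all feasible corners is $2.40.

$2.40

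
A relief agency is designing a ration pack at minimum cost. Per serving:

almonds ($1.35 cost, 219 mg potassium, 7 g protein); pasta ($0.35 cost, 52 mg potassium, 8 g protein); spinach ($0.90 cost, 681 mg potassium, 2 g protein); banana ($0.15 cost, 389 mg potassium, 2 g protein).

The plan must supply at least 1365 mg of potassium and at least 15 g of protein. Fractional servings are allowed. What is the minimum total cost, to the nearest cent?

Two binding constraints pin down two serving amounts, so the optimal mix uses at most two foods. The candidates are each food alone (scaled to the tighter of potassium/protein) and each pair with both constraints tight.
almonds only: max(1365/219, 15/7) = 6.233 servings → $8.41.
pasta only: max(1365/52, 15/8) = 26.25 servings → $9.19.
spinach only: max(1365/681, 15/2) = 7.5 servings → $6.75.
banana only: max(1365/389, 15/2) = 7.5 servings → $1.12.
almonds + pasta: intersection lies outside the first quadrant.
almonds + spinach with both tight: 1.729 servings and 1.448 servings → $3.64.
almonds + banana with both tight: 1.359 servings and 2.744 servings → $2.25.
pasta + spinach with both tight: 1.401 servings and 1.897 servings → $2.20.
pasta + banana with both tight: 1.032 servings and 3.371 servings → $0.87.
spinach + banana with both targets exact would need a negative amount; discard.
So the least-cost plan costs $0.87.

$0.87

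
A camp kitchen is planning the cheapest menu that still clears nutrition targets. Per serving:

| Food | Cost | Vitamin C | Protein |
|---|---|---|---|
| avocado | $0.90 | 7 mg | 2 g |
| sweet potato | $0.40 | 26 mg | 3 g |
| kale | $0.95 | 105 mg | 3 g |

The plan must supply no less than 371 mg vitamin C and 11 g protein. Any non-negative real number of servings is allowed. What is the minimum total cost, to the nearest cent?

With two linear requirements the optimum uses one or two foods; enumerate the corners.
avocado only: max(371/7, 11/2) = 53 servings → $47.70.
sweet potato only: max(371/26, 11/3) = 14.27 servings → $5.71.
kale only: max(371/105, 11/3) = 3.667 servings → $3.48.
avocado + sweet potato: the both-tight solution has a negative serving — not a feasible corner.
avocado + kale with both tight: 0.2222 servings and 3.519 servings → $3.54.
sweet potato + kale with both tight: 0.1772 servings and 3.489 servings → $3.39.
So the least-cost plan costs $3.39.

$3.39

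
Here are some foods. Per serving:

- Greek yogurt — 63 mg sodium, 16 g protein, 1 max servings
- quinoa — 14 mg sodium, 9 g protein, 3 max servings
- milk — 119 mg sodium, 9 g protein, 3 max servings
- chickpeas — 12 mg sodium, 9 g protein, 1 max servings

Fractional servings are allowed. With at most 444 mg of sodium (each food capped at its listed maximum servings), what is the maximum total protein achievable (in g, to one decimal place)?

76.7 g

Protein per mg sodium: chickpeas 0.75, quinoa 0.6429, Greek yogurt 0.254, milk 0.07563.
Take 1 serving of chickpeas: uses 12 mg sodium, +9.0 g protein (running total 9.0 g).
Take 3 servings of quinoa: uses 42 mg sodium, +27.0 g protein (running total 36.0 g).
Take 1 serving of Greek yogurt: uses 63 mg sodium, +16.0 g protein (running total 52.0 g).
Take 2.748 servings of milk: uses 327 mg sodium, +24.7 g protein (running total 76.7 g).
Greedy by best ratio exhausts the sodium allowance optimally: 76.7 g.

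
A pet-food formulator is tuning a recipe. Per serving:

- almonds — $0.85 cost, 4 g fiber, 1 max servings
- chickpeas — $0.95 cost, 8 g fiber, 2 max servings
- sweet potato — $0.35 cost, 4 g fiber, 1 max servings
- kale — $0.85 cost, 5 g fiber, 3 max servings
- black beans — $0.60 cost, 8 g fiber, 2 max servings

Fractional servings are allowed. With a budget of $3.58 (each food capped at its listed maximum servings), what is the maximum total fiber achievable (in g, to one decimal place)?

Fiber per dollar: black beans 13.33, sweet potato 11.43, chickpeas 8.421, kale 5.882, almonds 4.706.
Take 2 servings of black beans: spends $1.20, +16.0 g fiber (running total 16.0 g).
Take 1 serving of sweet potato: spends $0.35, +4.0 g fiber (running total 20.0 g).
Take 2 servings of chickpeas: spends $1.90, +16.0 g fiber (running total 36.0 g).
Take 0.1529 servings of kale: spends $0.13, +0.8 g fiber (running total 36.8 g).
Filling greedily by fiber-per-dollar is optimal for one linear limit, giving 36.8 g.

36.8 g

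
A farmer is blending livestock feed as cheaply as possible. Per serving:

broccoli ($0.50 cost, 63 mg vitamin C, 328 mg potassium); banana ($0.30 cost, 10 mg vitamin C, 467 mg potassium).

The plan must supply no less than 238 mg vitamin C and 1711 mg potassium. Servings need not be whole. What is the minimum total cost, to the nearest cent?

$2.14

The cheapest plan sits at a corner of the feasible region — with two constraints it uses at most two foods.
broccoli only: max(238/63, 1711/328) = 5.216 servings → $2.61.
banana only: max(238/10, 1711/467) = 23.8 servings → $7.14.
broccoli + banana with both tight: 3.597 servings and 1.137 servings → $2.14.
The minimum over all feasible corners is $2.14.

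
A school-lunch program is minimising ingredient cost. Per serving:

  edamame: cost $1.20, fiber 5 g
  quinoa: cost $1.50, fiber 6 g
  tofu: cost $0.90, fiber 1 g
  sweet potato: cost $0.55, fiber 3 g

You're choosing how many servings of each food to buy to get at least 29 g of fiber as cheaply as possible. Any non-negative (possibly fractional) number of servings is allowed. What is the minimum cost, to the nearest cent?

Cost per g of fiber: sweet potato $0.1833, edamame $0.2400, quinoa $0.2500, tofu $0.9000.
With no serving limits, use only sweet potato: 29 g / 3 g = 9.667 servings × $0.55 = $5.32.

$5.32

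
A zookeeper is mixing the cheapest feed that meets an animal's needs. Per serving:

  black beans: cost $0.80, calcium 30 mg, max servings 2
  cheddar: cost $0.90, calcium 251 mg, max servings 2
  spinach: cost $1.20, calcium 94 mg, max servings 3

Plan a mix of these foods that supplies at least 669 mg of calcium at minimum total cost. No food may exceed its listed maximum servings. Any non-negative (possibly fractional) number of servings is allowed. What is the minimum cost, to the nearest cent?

Cost per mg of calcium: cheddar $0.0036, spinach $0.0128, black beans $0.0267.
Take 2 servings of cheddar: +502.0 mg calcium for $1.80 (total $1.80, still need 167.0 mg).
Take 1.777 servings of spinach: +167.0 mg calcium for $2.13 (total $3.93, still need 0.0 mg).
Greedy by cheapest-per-mg is optimal for a single linear constraint, so the minimum cost is $3.93.

$3.93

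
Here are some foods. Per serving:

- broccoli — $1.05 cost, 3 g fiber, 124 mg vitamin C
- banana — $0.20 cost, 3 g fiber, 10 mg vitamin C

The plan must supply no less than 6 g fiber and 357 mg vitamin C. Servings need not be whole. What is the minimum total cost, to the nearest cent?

$3.02

Two binding constraints pin down two serving amounts, so the optimal mix uses at most two foods. The candidates are each food alone (scaled to the tighter of fiber/vitamin C) and each pair with both constraints tight.
broccoli only: max(6/3, 357/124) = 2.879 servings → $3.02.
banana only: max(6/3, 357/10) = 35.7 servings → $7.14.
broccoli + banana with both targets exact would need a negative amount; discard.
Cheapest feasible corner: $3.02.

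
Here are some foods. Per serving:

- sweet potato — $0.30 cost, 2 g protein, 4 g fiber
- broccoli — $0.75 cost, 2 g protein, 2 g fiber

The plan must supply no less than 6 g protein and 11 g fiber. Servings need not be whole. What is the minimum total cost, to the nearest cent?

A basic optimal solution has at most two foods positive. Try each food alone and each pair with both targets met exactly.
sweet potato only: max(6/2, 11/4) = 3 servings → $0.90.
broccoli only: max(6/2, 11/2) = 5.5 servings → $4.12.
sweet potato + broccoli with both tight: 2.5 servings and 0.5 servings → $1.12.
So the least-cost plan costs $0.90.

$0.90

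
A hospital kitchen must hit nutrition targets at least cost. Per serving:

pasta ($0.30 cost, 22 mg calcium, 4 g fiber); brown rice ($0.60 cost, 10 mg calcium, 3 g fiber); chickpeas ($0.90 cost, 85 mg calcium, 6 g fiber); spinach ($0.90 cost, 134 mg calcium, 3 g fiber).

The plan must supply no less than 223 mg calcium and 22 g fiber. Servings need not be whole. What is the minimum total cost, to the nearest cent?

A basic optimal solution has at most two foods positive. Try each food alone and each pair with both targets met exactly.
pasta only: max(223/22, 22/4) = 10.14 servings → $3.04.
brown rice only: max(223/10, 22/3) = 22.3 servings → $13.38.
chickpeas only: max(223/85, 22/6) = 3.667 servings → $3.30.
spinach only: max(223/134, 22/3) = 7.333 servings → $6.60.
pasta + brown rice with both targets exact would need a negative amount; discard.
pasta + chickpeas with both tight: 2.558 servings and 1.962 servings → $2.53.
pasta + spinach with both tight: 4.849 servings and 0.8681 servings → $2.24.
brown rice + chickpeas with both tight: 2.728 servings and 2.303 servings → $3.71.
brown rice + spinach with both tight: 6.126 servings and 1.207 servings → $4.76.
chickpeas + spinach: intersection lies outside the first quadrant.
Cheapest feasible corner: $2.24.

$2.24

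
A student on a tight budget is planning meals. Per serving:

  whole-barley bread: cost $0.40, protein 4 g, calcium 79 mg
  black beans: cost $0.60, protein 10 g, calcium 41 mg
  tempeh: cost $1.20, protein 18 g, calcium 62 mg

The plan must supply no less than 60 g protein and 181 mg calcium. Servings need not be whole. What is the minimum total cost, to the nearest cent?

An LP optimum is at a vertex; with two nutrient constraints at most two foods are used. Check each candidate.
whole-barley bread only: max(60/4, 181/79) = 15 servings → $6.00.
black beans only: max(60/10, 181/41) = 6 servings → $3.60.
tempeh only: max(60/18, 181/62) = 3.333 servings → $4.00.
whole-barley bread + black beans with both targets exact would need a negative amount; discard.
whole-barley bread + tempeh: intersection lies outside the first quadrant.
black beans + tempeh with both targets exact would need a negative amount; discard.
So the least-cost plan costs $3.60.

$3.60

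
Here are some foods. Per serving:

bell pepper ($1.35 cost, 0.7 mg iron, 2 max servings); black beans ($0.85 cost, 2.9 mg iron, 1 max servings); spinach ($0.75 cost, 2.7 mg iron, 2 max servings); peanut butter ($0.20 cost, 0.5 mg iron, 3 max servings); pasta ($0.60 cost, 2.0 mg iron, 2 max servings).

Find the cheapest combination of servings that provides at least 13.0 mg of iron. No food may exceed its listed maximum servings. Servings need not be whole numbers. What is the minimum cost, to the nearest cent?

$3.83

Cost per mg of iron: spinach $0.2778, black beans $0.2931, pasta $0.3000, peanut butter $0.4000, bell pepper $1.9286.
Take 2 servings of spinach: +5.4 mg iron for $1.50 (total $1.50, still need 7.6 mg).
Take 1 serving of black beans: +2.9 mg iron for $0.85 (total $2.35, still need 4.7 mg).
Take 2 servings of pasta: +4.0 mg iron for $1.20 (total $3.55, still need 0.7 mg).
Take 1.4 servings of peanut butter: +0.7 mg iron for $0.28 (total $3.83, still need 0.0 mg).
Filling from the cheapest source first is optimal under one linear minimum: $3.83.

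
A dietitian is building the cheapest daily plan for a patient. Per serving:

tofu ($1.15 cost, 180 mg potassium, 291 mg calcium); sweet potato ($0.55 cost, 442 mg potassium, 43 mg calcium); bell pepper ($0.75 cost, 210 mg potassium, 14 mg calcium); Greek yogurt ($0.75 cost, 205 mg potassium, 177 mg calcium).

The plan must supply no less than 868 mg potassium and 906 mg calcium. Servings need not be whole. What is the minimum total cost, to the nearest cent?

$3.74

Minimising a linear cost over {potassium ≥ 868, calcium ≥ 906, servings ≥ 0} — the optimum is at a vertex, using one or two foods.
tofu only: max(868/180, 906/291) = 4.822 servings → $5.55.
sweet potato only: max(868/442, 906/43) = 21.07 servings → $11.59.
bell pepper only: max(868/210, 906/14) = 64.71 servings → $48.54.
Greek yogurt only: max(868/205, 906/177) = 5.119 servings → $3.84.
tofu + sweet potato with both tight: 3.004 servings and 0.7405 servings → $3.86.
tofu + bell pepper with both tight: 3.04 servings and 1.528 servings → $4.64.
tofu + Greek yogurt with both tight: 1.155 servings and 3.22 servings → $3.74.
sweet potato + bell pepper: intersection lies outside the first quadrant.
sweet potato + Greek yogurt: the both-tight solution has a negative serving — not a feasible corner.
bell pepper + Greek yogurt: intersection lies outside the first quadrant.
Cheapest feasible corner: $3.74.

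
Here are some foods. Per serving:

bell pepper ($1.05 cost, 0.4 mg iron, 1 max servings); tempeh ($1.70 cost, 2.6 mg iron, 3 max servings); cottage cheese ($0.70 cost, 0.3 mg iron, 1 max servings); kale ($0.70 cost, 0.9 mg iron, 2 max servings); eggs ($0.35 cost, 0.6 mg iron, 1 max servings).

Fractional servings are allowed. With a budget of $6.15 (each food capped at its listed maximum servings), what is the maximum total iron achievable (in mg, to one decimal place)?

Iron per dollar: eggs 1.714, tempeh 1.529, kale 1.286, cottage cheese 0.4286, bell pepper 0.381.
Take 1 serving of eggs: spends $0.35, +0.6 mg iron (running total 0.6 mg).
Take 3 servings of tempeh: spends $5.10, +7.8 mg iron (running total 8.4 mg).
Take 1 serving of kale: spends $0.70, +0.9 mg iron (running total 9.3 mg).
Greedy by best ratio exhausts the cost allowance optimally: 9.3 mg.

9.3 mg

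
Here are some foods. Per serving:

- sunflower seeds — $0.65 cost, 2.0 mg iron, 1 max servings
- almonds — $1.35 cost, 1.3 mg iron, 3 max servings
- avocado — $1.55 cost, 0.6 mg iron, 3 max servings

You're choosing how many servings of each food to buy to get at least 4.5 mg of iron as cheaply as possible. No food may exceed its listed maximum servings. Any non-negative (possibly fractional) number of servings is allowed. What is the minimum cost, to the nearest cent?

$3.25

Cost per mg of iron: sunflower seeds $0.3250, almonds $1.0385, avocado $2.5833.
Take 1 serving of sunflower seeds: +2.0 mg iron for $0.65 (total $0.65, still need 2.5 mg).
Take 1.923 servings of almonds: +2.5 mg iron for $2.60 (total $3.25, still need 0.0 mg).
Filling from the cheapest source first is optimal under one linear minimum: $3.25.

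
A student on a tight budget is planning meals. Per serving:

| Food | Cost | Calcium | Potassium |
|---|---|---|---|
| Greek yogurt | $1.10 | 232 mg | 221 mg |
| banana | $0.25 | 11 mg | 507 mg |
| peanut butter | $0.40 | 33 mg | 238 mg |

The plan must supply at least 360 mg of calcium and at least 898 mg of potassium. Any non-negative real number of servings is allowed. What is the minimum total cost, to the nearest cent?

$1.93

Minimising a linear cost over {calcium ≥ 360, potassium ≥ 898, servings ≥ 0} — the optimum is at a vertex, using one or two foods.
Greek yogurt only: max(360/232, 898/221) = 4.063 servings → $4.47.
banana only: max(360/11, 898/507) = 32.73 servings → $8.18.
peanut butter only: max(360/33, 898/238) = 10.91 servings → $4.36.
Greek yogurt + banana with both tight: 1.499 servings and 1.118 servings → $1.93.
Greek yogurt + peanut butter with both tight: 1.17 servings and 2.687 servings → $2.36.
banana + peanut butter: intersection lies outside the first quadrant.
Cheapest feasible corner: $1.93.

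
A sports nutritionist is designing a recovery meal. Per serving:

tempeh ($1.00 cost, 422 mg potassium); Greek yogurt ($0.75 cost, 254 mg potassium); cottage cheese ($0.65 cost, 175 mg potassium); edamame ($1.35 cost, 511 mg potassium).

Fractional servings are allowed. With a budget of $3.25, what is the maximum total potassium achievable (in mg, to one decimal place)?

1371.5 mg

Potassium per dollar: tempeh 422, edamame 378.5, Greek yogurt 338.7, cottage cheese 269.2.
With no serving limits, spend the whole cost allowance on tempeh: $3.25 / $1.00 × 422 mg = 1371.5 mg.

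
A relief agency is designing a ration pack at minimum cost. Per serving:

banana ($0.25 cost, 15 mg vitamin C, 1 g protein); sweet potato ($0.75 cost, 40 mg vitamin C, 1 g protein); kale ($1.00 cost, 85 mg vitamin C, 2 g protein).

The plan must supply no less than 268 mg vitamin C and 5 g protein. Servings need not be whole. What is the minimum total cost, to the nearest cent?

banana only: max(268/15, 5/1) = 17.87 servings → $4.47.
sweet potato only: max(268/40, 5/1) = 6.7 servings → $5.03.
kale only: max(268/85, 5/2) = 3.153 servings → $3.15.
banana + sweet potato: intersection lies outside the first quadrant.
banana + kale: intersection lies outside the first quadrant.
sweet potato + kale with both targets exact would need a negative amount; discard.
The minimum over all feasible corners is $3.15.

$3.15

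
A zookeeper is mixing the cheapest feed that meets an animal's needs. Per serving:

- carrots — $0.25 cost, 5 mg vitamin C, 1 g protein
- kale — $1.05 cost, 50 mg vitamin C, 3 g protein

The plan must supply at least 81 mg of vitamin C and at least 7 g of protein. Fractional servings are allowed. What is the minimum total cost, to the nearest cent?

$2.14

At the optimum either one food covers both requirements or two foods hit both targets exactly; no other combination can be cheaper.
carrots only: max(81/5, 7/1) = 16.2 servings → $4.05.
kale only: max(81/50, 7/3) = 2.333 servings → $2.45.
carrots + kale with both tight: 3.057 servings and 1.314 servings → $2.14.
So the least-cost plan costs $2.14.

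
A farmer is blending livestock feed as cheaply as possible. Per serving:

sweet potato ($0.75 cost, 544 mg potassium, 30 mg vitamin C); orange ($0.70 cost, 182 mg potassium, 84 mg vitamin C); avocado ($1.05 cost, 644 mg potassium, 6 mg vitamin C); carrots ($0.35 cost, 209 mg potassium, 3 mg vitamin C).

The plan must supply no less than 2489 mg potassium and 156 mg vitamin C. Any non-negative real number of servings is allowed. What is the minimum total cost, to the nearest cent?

Two binding constraints pin down two serving amounts, so the optimal mix uses at most two foods. The candidates are each food alone (scaled to the tighter of potassium/vitamin C) and each pair with both constraints tight.
sweet potato only: max(2489/544, 156/30) = 5.2 servings → $3.90.
orange only: max(2489/182, 156/84) = 13.68 servings → $9.57.
avocado only: max(2489/644, 156/6) = 26 servings → $27.30.
carrots only: max(2489/209, 156/3) = 52 servings → $18.20.
sweet potato + orange with both tight: 4.491 servings and 0.2534 servings → $3.55.
sweet potato + avocado with both targets exact would need a negative amount; discard.
sweet potato + carrots: the both-tight solution has a negative serving — not a feasible corner.
orange + avocado with both tight: 1.614 servings and 3.409 servings → $4.71.
orange + carrots with both tight: 1.478 servings and 10.62 servings → $4.75.
avocado + carrots: the both-tight solution has a negative serving — not a feasible corner.
So the least-cost plan costs $3.55.

$3.55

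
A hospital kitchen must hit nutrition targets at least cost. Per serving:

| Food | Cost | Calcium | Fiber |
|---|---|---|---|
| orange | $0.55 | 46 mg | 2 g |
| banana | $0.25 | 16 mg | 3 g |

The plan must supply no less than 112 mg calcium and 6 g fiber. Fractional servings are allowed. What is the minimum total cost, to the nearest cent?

$1.37

orange only: max(112/46, 6/2) = 3 servings → $1.65.
banana only: max(112/16, 6/3) = 7 servings → $1.75.
orange + banana with both tight: 2.264 servings and 0.4906 servings → $1.37.
So the least-cost plan costs $1.37.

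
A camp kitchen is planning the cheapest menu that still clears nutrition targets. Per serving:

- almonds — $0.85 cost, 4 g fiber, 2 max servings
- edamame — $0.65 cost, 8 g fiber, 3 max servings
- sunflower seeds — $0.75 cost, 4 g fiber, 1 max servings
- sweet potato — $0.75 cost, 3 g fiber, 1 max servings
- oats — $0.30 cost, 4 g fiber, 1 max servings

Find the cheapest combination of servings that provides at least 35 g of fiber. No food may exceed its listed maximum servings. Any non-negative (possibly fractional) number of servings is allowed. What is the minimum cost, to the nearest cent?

Cost per g of fiber: oats $0.0750, edamame $0.0813, sunflower seeds $0.1875, almonds $0.2125, sweet potato $0.2500.
Take 1 serving of oats: +4.0 g fiber for $0.30 (total $0.30, still need 31.0 g).
Take 3 servings of edamame: +24.0 g fiber for $1.95 (total $2.25, still need 7.0 g).
Take 1 serving of sunflower seeds: +4.0 g fiber for $0.75 (total $3.00, still need 3.0 g).
Take 0.75 servings of almonds: +3.0 g fiber for $0.64 (total $3.64, still need 0.0 g).
Filling from the cheapest source first is optimal under one linear minimum: $3.64.

$3.64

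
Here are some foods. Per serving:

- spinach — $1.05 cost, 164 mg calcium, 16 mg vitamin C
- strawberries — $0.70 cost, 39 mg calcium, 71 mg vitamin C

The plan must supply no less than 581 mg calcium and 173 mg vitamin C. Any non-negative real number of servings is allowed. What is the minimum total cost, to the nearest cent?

$4.50

At the optimum either one food covers both requirements or two foods hit both targets exactly; no other combination can be cheaper.
spinach only: max(581/164, 173/16) = 10.81 servings → $11.35.
strawberries only: max(581/39, 173/71) = 14.9 servings → $10.43.
spinach + strawberries with both tight: 3.131 servings and 1.731 servings → $4.50.
So the least-cost plan costs $4.50.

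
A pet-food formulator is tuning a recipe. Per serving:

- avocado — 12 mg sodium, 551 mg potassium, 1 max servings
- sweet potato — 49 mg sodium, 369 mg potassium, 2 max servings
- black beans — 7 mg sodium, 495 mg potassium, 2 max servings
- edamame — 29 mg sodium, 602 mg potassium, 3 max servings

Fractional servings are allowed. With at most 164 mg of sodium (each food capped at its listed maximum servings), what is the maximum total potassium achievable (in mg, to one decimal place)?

3731.1 mg

Potassium per mg sodium: black beans 70.71, avocado 45.92, edamame 20.76, sweet potato 7.531.
Take 2 servings of black beans: uses 14 mg sodium, +990.0 mg potassium (running total 990.0 mg).
Take 1 serving of avocado: uses 12 mg sodium, +551.0 mg potassium (running total 1541.0 mg).
Take 3 servings of edamame: uses 87 mg sodium, +1806.0 mg potassium (running total 3347.0 mg).
Take 1.041 servings of sweet potato: uses 51 mg sodium, +384.1 mg potassium (running total 3731.1 mg).
Greedy by best ratio exhausts the sodium allowance optimally: 3731.1 mg.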